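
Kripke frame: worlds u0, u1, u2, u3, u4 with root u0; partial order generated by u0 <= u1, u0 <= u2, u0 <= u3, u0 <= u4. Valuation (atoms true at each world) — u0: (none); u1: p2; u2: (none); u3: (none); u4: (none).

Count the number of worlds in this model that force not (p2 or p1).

u0: does not force it — u0 does not force not (p2 or p1) since u1 is accessible from u0 and u1 forces p2 or p1.
u1: does not force it.
u2: forces it.
u3: forces it.
u4: forces it.
Worlds forcing the formula: {u2, u3, u4}.

3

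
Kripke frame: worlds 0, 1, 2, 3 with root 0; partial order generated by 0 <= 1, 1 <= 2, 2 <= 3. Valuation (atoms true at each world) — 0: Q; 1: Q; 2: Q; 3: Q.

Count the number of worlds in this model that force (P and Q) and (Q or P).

0: does not force it — 0 does not force (P and Q) and (Q or P) since 0 fails P and Q.
1: does not force it.
2: does not force it.
3: does not force it.
Worlds forcing the formula: { }.

0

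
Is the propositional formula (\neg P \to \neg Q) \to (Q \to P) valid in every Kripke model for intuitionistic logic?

This is the converse of contraposition, which is not intuitionistically valid.
A Kripke countermodel: worlds w0, w1; order generated by w0 \le w1; atoms true at each world — w0:{Q}; w1:{P,Q}.
w0 \nVdash (\neg P \to \neg Q) \to (Q \to P): already at w0 itself, w0 \Vdash \neg P \to \neg Q but w0 \nVdash Q \to P.
w0 \nVdash Q \to P: already at w0 itself, w0 \Vdash Q but w0 \nVdash P.
w0 lacks atom P, so w0 \nVdash P.
So the root w0 does not force the formula.

No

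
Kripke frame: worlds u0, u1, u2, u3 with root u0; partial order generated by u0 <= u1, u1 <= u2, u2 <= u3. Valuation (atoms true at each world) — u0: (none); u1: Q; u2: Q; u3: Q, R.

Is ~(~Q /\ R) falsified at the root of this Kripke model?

No

u0 ||- ~(~Q /\ R): no world accessible from u0 forces ~Q /\ R.
So the root u0 forces ~(~Q /\ R); the model is not a countermodel.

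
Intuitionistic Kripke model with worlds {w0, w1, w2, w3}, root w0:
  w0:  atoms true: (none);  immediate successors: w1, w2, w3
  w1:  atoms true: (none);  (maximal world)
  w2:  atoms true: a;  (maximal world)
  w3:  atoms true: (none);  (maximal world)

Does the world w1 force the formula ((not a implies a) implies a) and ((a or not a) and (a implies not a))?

Yes

w1 forces ((not a implies a) implies a) and ((a or not a) and (a implies not a)) since w1 forces both conjuncts.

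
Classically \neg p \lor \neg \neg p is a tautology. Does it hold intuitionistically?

No

This is the weak law of excluded middle, which is not intuitionistically valid.
A Kripke countermodel: worlds u0, u1, u2; order generated by u0 \le u1, u0 \le u2; atoms true at each world — u0:{}; u1:{p}; u2:{}.
u0 \nVdash \neg p \lor \neg \neg p: neither disjunct is forced at u0.
u0 \nVdash \neg p since u1 is accessible from u0 and u1 \Vdash p.
So the root u0 does not force the formula.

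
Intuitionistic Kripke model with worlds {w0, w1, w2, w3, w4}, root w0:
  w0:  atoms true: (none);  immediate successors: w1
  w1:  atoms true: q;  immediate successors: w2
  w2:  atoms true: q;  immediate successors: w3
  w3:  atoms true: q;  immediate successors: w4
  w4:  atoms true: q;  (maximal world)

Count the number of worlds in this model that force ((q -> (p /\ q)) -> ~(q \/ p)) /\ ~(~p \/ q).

w0: does not force it — w0 ||-/- ((q -> (p /\ q)) -> ~(q \/ p)) /\ ~(~p \/ q) since w0 fails ~(~p \/ q).
w1: does not force it — w1 ||-/- ((q -> (p /\ q)) -> ~(q \/ p)) /\ ~(~p \/ q) since w1 fails ~(~p \/ q).
w2: does not force it — w2 ||-/- ((q -> (p /\ q)) -> ~(q \/ p)) /\ ~(~p \/ q) since w2 fails ~(~p \/ q).
w3: does not force it.
w4: does not force it.
Worlds forcing the formula: { }.

0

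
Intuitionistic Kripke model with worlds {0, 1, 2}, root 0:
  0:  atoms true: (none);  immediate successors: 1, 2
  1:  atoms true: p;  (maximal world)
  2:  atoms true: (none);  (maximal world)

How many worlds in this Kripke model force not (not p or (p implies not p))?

1

0: does not force it — 0 does not force not (not p or (p implies not p)) since 2 is accessible from 0 and 2 forces not p or (p implies not p).
1: forces it.
2: does not force it — 2 does not force not (not p or (p implies not p)) since 2 is accessible from 2 and 2 forces not p or (p implies not p).
Worlds forcing the formula: {1}.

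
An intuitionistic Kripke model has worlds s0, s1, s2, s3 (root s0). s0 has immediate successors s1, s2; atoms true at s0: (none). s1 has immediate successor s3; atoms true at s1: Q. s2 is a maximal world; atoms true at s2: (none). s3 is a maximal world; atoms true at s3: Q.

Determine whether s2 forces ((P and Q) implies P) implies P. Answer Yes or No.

No

s2 does not force ((P and Q) implies P) implies P: already at s2 itself, s2 forces (P and Q) implies P but s2 does not force P.
s2 lacks atom P, so s2 does not force P.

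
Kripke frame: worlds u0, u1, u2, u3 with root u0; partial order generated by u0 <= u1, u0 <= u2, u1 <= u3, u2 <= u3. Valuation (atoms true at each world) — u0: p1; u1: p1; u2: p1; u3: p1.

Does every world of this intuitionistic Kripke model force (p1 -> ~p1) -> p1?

u0 ||- (p1 -> ~p1) -> p1 vacuously: no world accessible from u0 forces the antecedent p1 -> ~p1.
Since the root u0 forces (p1 -> ~p1) -> p1 and forcing is persistent (monotone upward), every world forces it.

Yes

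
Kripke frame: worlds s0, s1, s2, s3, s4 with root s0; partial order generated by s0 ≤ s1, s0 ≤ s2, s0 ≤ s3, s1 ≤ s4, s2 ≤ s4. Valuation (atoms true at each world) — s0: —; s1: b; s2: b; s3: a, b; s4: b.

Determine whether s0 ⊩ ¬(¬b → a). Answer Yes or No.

No

s0 ⊮ ¬(¬b → a) since s0 is accessible from s0 and s0 ⊩ ¬b → a.
s0 ⊩ ¬b → a vacuously: no world accessible from s0 forces the antecedent ¬b.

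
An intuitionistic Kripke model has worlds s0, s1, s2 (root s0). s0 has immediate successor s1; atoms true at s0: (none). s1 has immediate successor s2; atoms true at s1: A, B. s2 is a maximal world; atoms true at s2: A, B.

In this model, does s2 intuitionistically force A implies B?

s2 forces A implies B: every world accessible from s2 that forces A (namely s2) also forces B.

Yes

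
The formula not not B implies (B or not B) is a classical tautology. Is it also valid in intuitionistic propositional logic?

No

This is a variant of double-negation elimination (deriving excluded middle from double negation), which is not intuitionistically valid.
A Kripke countermodel: worlds w0, w1; order generated by w0 <= w1; atoms true at each world — w0:{}; w1:{B}.
w0 does not force not not B implies (B or not B): already at w0 itself, w0 forces not not B but w0 does not force B or not B.
w0 does not force B or not B: neither disjunct is forced at w0.
w0 lacks atom B, so w0 does not force B.
So the root w0 does not force the formula.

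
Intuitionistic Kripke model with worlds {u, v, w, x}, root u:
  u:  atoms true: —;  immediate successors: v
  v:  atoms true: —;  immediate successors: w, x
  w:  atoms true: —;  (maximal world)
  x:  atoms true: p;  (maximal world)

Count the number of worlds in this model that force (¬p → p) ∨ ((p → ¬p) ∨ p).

2

u: does not force it — u ⊮ (¬p → p) ∨ ((p → ¬p) ∨ p): neither disjunct is forced at u.
v: does not force it.
w: forces it.
x: forces it.
Worlds forcing the formula: {w, x}.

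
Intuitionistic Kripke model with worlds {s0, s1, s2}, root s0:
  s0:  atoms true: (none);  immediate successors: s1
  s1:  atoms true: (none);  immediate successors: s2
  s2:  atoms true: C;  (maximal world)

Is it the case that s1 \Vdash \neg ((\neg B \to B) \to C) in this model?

No

s1 \nVdash \neg ((\neg B \to B) \to C) since s1 is accessible from s1 and s1 \Vdash (\neg B \to B) \to C.
s1 \Vdash (\neg B \to B) \to C vacuously: no world accessible from s1 forces the antecedent \neg B \to B.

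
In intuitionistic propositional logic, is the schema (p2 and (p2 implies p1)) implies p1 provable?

Yes

This is modus ponens in implicational form, which is intuitionistically derivable.
If a world forces p2 and p2 implies p1, then applying the implication at that world (which is accessible from itself) gives p1.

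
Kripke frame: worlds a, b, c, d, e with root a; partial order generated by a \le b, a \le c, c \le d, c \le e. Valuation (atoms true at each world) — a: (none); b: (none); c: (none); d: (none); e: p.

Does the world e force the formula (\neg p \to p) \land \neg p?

No

e \nVdash (\neg p \to p) \land \neg p since e fails \neg p.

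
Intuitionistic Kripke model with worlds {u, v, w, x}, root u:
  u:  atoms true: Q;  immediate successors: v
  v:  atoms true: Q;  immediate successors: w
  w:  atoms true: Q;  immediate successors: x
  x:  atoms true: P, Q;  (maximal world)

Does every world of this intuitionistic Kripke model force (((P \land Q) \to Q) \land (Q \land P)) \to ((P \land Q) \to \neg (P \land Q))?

Not every world: u \nVdash (((P \land Q) \to Q) \land (Q \land P)) \to ((P \land Q) \to \neg (P \land Q)).
u \nVdash (((P \land Q) \to Q) \land (Q \land P)) \to ((P \land Q) \to \neg (P \land Q)): at the accessible world x, x \Vdash ((P \land Q) \to Q) \land (Q \land P) but x \nVdash (P \land Q) \to \neg (P \land Q).
x \nVdash (P \land Q) \to \neg (P \land Q): already at x itself, x \Vdash P \land Q but x \nVdash \neg (P \land Q).
x \nVdash \neg (P \land Q) since x is accessible from x and x \Vdash P \land Q.

No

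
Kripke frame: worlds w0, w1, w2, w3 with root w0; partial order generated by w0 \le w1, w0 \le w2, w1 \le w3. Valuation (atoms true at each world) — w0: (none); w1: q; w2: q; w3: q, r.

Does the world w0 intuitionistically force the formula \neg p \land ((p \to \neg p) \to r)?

w0 \nVdash \neg p \land ((p \to \neg p) \to r) since w0 fails (p \to \neg p) \to r.

No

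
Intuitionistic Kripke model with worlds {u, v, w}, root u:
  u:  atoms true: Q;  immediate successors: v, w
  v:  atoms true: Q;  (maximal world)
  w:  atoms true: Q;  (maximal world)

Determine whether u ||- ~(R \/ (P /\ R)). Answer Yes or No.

u ||- ~(R \/ (P /\ R)): no world accessible from u forces R \/ (P /\ R).

Yes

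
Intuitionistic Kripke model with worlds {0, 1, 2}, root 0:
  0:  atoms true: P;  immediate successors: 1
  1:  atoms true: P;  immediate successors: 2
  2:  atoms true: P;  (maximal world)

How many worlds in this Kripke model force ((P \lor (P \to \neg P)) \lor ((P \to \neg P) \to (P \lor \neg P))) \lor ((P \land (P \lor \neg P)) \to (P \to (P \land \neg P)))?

0: forces it.
1: forces it.
2: forces it.
Worlds forcing the formula: {0, 1, 2}.

3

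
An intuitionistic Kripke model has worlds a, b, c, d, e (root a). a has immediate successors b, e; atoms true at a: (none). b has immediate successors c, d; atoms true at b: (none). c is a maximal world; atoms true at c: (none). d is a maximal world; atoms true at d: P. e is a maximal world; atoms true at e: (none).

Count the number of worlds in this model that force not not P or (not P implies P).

a: does not force it — a does not force not not P or (not P implies P): neither disjunct is forced at a.
b: does not force it.
c: does not force it.
d: forces it.
e: does not force it.
Worlds forcing the formula: {d}.

1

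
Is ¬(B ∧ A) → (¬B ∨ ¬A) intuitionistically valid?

This is the constructively invalid direction of De Morgan's law for conjunction, which is not intuitionistically valid.
A Kripke countermodel: worlds a, b, c; order generated by a ≤ b, a ≤ c; atoms true at each world — a:{}; b:{B}; c:{A}.
a ⊮ ¬(B ∧ A) → (¬B ∨ ¬A): already at a itself, a ⊩ ¬(B ∧ A) but a ⊮ ¬B ∨ ¬A.
a ⊮ ¬B ∨ ¬A: neither disjunct is forced at a.
a ⊮ ¬B since b is accessible from a and b ⊩ B.
So the root a does not force the formula.

No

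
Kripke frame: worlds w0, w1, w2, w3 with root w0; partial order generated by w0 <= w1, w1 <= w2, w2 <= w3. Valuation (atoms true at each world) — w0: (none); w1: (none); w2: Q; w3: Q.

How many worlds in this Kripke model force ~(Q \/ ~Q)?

w0: does not force it — w0 ||-/- ~(Q \/ ~Q) since w2 is accessible from w0 and w2 ||- Q \/ ~Q.
w1: does not force it — w1 ||-/- ~(Q \/ ~Q) since w2 is accessible from w1 and w2 ||- Q \/ ~Q.
w2: does not force it — w2 ||-/- ~(Q \/ ~Q) since w2 is accessible from w2 and w2 ||- Q \/ ~Q.
w3: does not force it.
Worlds forcing the formula: { }.

0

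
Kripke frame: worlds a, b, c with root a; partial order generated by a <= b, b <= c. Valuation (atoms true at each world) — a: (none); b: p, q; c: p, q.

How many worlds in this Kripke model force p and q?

2

a: does not force it — a does not force p and q since a fails p.
b: forces it.
c: forces it.
Worlds forcing the formula: {b, c}.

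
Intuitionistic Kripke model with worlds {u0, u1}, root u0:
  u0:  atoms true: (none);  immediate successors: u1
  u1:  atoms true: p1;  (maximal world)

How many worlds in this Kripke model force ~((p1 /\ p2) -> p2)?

0

u0: does not force it — u0 ||-/- ~((p1 /\ p2) -> p2) since u0 is accessible from u0 and u0 ||- (p1 /\ p2) -> p2.
u1: does not force it — u1 ||-/- ~((p1 /\ p2) -> p2) since u1 is accessible from u1 and u1 ||- (p1 /\ p2) -> p2.
Worlds forcing the formula: { }.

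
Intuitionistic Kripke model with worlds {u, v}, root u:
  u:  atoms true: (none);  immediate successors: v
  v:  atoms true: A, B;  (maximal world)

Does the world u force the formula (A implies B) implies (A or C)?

u does not force (A implies B) implies (A or C): already at u itself, u forces A implies B but u does not force A or C.
u does not force A or C: neither disjunct is forced at u.
u lacks atom A, so u does not force A.

No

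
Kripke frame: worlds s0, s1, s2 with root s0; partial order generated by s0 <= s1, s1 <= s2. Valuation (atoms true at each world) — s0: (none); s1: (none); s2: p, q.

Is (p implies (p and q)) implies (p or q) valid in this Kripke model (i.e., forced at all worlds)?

No

Not every world: s0 does not force (p implies (p and q)) implies (p or q).
s0 does not force (p implies (p and q)) implies (p or q): already at s0 itself, s0 forces p implies (p and q) but s0 does not force p or q.
s0 does not force p or q: neither disjunct is forced at s0.
s0 lacks atom p, so s0 does not force p.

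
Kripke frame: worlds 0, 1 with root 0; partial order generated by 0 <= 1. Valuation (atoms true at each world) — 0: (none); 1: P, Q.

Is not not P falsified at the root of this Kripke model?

0 forces not not P: no world accessible from 0 forces not P.
So the root 0 forces not not P; the model is not a countermodel.

No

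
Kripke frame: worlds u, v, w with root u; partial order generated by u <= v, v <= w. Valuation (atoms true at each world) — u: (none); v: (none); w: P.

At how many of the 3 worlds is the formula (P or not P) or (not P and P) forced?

1

u: does not force it — u does not force (P or not P) or (not P and P): neither disjunct is forced at u.
v: does not force it.
w: forces it.
Worlds forcing the formula: {w}.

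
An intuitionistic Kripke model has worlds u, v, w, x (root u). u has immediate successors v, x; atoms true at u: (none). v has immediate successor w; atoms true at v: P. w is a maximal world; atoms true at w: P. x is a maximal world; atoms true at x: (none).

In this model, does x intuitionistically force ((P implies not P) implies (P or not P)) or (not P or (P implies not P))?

Yes

x forces ((P implies not P) implies (P or not P)) or (not P or (P implies not P)) via the disjunct (P implies not P) implies (P or not P).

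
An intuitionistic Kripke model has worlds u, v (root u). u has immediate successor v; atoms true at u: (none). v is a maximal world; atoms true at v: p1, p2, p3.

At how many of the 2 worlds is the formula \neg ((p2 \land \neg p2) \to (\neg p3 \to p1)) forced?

0

u: does not force it — u \nVdash \neg ((p2 \land \neg p2) \to (\neg p3 \to p1)) since u is accessible from u and u \Vdash (p2 \land \neg p2) \to (\neg p3 \to p1).
v: does not force it — v \nVdash \neg ((p2 \land \neg p2) \to (\neg p3 \to p1)) since v is accessible from v and v \Vdash (p2 \land \neg p2) \to (\neg p3 \to p1).
Worlds forcing the formula: { }.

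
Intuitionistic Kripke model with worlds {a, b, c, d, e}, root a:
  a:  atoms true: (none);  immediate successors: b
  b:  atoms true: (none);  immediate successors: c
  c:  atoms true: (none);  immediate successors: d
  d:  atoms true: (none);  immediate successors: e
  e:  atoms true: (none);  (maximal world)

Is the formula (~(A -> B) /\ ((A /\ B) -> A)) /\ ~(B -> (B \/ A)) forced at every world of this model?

No

Not every world: a ||-/- (~(A -> B) /\ ((A /\ B) -> A)) /\ ~(B -> (B \/ A)).
a ||-/- (~(A -> B) /\ ((A /\ B) -> A)) /\ ~(B -> (B \/ A)) since a fails ~(A -> B) /\ ((A /\ B) -> A).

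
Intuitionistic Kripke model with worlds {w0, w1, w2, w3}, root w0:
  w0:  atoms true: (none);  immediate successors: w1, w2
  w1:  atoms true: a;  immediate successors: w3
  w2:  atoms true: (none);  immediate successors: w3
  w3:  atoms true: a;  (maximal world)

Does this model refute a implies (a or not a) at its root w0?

No

w0 forces a implies (a or not a): every world accessible from w0 that forces a (namely w1, w3) also forces a or not a.
So the root w0 forces a implies (a or not a); the model is not a countermodel.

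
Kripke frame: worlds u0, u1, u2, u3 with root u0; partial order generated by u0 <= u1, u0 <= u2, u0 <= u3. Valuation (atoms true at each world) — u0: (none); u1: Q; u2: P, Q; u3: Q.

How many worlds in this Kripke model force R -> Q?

u0: forces it.
u1: forces it.
u2: forces it.
u3: forces it.
Worlds forcing the formula: {u0, u1, u2, u3}.

4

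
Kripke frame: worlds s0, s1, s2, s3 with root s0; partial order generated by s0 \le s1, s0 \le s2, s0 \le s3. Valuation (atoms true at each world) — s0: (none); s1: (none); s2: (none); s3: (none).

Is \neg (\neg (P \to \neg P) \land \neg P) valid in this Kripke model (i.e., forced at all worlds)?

s0 \Vdash \neg (\neg (P \to \neg P) \land \neg P): no world accessible from s0 forces \neg (P \to \neg P) \land \neg P.
Since the root s0 forces \neg (\neg (P \to \neg P) \land \neg P) and forcing is persistent (monotone upward), every world forces it.

Yes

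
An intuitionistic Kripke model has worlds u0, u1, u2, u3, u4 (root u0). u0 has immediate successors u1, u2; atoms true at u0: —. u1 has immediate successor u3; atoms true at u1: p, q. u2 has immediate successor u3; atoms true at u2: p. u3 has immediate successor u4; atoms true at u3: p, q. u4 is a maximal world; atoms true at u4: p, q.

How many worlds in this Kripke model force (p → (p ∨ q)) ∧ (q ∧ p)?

u0: does not force it — u0 ⊮ (p → (p ∨ q)) ∧ (q ∧ p) since u0 fails q ∧ p.
u1: forces it.
u2: does not force it.
u3: forces it.
u4: forces it.
Worlds forcing the formula: {u1, u3, u4}.

3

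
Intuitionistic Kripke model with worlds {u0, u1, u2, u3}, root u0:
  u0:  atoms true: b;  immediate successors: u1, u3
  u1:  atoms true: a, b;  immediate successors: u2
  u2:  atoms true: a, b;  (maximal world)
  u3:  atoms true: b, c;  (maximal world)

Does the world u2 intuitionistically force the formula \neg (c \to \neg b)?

u2 \nVdash \neg (c \to \neg b) since u2 is accessible from u2 and u2 \Vdash c \to \neg b.
u2 \Vdash c \to \neg b vacuously: no world accessible from u2 forces the antecedent c.

No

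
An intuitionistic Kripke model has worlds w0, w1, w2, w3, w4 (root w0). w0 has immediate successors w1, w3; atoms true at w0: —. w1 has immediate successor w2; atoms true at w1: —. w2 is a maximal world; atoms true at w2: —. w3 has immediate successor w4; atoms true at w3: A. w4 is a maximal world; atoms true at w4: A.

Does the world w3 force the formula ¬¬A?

w3 ⊩ ¬¬A: no world accessible from w3 forces ¬A.

Yes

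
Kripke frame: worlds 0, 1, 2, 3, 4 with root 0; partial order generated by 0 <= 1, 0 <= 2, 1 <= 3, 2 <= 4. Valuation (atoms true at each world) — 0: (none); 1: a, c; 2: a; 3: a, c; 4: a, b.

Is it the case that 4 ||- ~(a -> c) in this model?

Yes

4 ||- ~(a -> c): no world accessible from 4 forces a -> c.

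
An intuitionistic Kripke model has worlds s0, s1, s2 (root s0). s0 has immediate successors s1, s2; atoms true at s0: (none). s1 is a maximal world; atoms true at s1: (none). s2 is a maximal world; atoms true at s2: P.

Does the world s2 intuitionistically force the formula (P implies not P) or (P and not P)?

s2 does not force (P implies not P) or (P and not P): neither disjunct is forced at s2.
s2 does not force P implies not P: already at s2 itself, s2 forces P but s2 does not force not P.
s2 does not force not P since s2 is accessible from s2 and s2 forces P.

No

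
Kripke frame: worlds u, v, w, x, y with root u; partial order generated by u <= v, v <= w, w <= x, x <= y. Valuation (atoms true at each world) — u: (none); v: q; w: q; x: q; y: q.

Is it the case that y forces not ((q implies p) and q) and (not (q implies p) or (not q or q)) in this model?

Yes

y forces not ((q implies p) and q) and (not (q implies p) or (not q or q)) since y forces both conjuncts.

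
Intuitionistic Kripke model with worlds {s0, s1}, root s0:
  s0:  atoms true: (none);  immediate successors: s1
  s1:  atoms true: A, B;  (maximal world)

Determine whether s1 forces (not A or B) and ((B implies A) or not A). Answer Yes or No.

s1 forces (not A or B) and ((B implies A) or not A) since s1 forces both conjuncts.

Yes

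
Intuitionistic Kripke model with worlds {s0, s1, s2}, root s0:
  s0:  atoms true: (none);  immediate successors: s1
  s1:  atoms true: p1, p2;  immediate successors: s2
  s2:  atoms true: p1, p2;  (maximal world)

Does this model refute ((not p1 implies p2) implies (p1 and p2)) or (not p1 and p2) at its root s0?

s0 does not force ((not p1 implies p2) implies (p1 and p2)) or (not p1 and p2): neither disjunct is forced at s0.
s0 does not force (not p1 implies p2) implies (p1 and p2): already at s0 itself, s0 forces not p1 implies p2 but s0 does not force p1 and p2.
s0 does not force p1 and p2 since s0 fails p1.
So the root s0 does not force ((not p1 implies p2) implies (p1 and p2)) or (not p1 and p2); the model is a countermodel.

Yes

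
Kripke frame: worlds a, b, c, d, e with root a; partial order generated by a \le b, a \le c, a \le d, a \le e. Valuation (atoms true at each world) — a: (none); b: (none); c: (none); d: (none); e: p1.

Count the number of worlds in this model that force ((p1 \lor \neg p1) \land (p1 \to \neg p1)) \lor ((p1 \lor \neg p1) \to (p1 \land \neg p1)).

3

a: does not force it — a \nVdash ((p1 \lor \neg p1) \land (p1 \to \neg p1)) \lor ((p1 \lor \neg p1) \to (p1 \land \neg p1)): neither disjunct is forced at a.
b: forces it.
c: forces it.
d: forces it.
e: does not force it — e \nVdash ((p1 \lor \neg p1) \land (p1 \to \neg p1)) \lor ((p1 \lor \neg p1) \to (p1 \land \neg p1)): neither disjunct is forced at e.
Worlds forcing the formula: {b, c, d}.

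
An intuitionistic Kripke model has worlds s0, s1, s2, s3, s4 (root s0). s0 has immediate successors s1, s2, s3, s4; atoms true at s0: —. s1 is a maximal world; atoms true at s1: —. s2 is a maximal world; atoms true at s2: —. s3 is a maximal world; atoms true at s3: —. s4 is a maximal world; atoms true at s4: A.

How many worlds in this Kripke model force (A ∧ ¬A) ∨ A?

s0: does not force it — s0 ⊮ (A ∧ ¬A) ∨ A: neither disjunct is forced at s0.
s1: does not force it.
s2: does not force it.
s3: does not force it.
s4: forces it.
Worlds forcing the formula: {s4}.

1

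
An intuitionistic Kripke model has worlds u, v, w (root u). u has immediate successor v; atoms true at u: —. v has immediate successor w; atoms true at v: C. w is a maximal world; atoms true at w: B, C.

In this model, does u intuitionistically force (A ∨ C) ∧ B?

u ⊮ (A ∨ C) ∧ B since u fails A ∨ C.

No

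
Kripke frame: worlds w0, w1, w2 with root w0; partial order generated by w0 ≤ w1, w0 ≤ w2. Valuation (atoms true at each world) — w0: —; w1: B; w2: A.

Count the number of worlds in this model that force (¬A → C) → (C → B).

w0: forces it.
w1: forces it.
w2: forces it.
Worlds forcing the formula: {w0, w1, w2}.

3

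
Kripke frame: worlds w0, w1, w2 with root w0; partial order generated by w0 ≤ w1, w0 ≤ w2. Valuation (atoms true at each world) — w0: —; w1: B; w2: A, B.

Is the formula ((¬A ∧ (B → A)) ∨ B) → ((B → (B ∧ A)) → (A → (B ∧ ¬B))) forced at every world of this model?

Not every world: w0 ⊮ ((¬A ∧ (B → A)) ∨ B) → ((B → (B ∧ A)) → (A → (B ∧ ¬B))).
w0 ⊮ ((¬A ∧ (B → A)) ∨ B) → ((B → (B ∧ A)) → (A → (B ∧ ¬B))): at the accessible world w2, w2 ⊩ (¬A ∧ (B → A)) ∨ B but w2 ⊮ (B → (B ∧ A)) → (A → (B ∧ ¬B)).
w2 ⊮ (B → (B ∧ A)) → (A → (B ∧ ¬B)): already at w2 itself, w2 ⊩ B → (B ∧ A) but w2 ⊮ A → (B ∧ ¬B).
w2 ⊮ A → (B ∧ ¬B): already at w2 itself, w2 ⊩ A but w2 ⊮ B ∧ ¬B.

No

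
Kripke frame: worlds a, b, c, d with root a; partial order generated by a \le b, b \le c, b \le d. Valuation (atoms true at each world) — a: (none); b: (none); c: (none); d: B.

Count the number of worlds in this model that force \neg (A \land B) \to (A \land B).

a: does not force it — a \nVdash \neg (A \land B) \to (A \land B): already at a itself, a \Vdash \neg (A \land B) but a \nVdash A \land B.
b: does not force it.
c: does not force it.
d: does not force it.
Worlds forcing the formula: { }.

0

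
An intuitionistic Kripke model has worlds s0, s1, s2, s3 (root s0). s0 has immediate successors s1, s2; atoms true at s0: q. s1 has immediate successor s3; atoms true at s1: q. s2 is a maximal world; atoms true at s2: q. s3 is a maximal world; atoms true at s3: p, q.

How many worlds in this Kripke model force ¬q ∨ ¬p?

1

s0: does not force it — s0 ⊮ ¬q ∨ ¬p: neither disjunct is forced at s0.
s1: does not force it — s1 ⊮ ¬q ∨ ¬p: neither disjunct is forced at s1.
s2: forces it.
s3: does not force it.
Worlds forcing the formula: {s2}.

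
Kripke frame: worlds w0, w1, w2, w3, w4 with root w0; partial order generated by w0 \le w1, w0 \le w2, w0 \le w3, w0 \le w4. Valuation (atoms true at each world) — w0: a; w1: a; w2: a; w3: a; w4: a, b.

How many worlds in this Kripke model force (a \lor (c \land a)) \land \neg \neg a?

w0: forces it.
w1: forces it.
w2: forces it.
w3: forces it.
w4: forces it.
Worlds forcing the formula: {w0, w1, w2, w3, w4}.

5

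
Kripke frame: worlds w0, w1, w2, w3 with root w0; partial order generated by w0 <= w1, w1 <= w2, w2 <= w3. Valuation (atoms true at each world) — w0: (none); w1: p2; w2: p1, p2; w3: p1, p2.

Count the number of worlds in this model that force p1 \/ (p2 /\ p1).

2

w0: does not force it — w0 ||-/- p1 \/ (p2 /\ p1): neither disjunct is forced at w0.
w1: does not force it — w1 ||-/- p1 \/ (p2 /\ p1): neither disjunct is forced at w1.
w2: forces it.
w3: forces it.
Worlds forcing the formula: {w2, w3}.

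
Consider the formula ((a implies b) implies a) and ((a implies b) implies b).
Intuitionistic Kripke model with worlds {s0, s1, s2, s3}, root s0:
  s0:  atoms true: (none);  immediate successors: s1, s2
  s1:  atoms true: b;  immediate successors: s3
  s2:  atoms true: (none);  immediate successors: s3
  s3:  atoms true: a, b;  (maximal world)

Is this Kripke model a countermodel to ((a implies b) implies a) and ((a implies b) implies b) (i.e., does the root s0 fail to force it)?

Yes

s0 does not force ((a implies b) implies a) and ((a implies b) implies b) since s0 fails (a implies b) implies a.
So the root s0 does not force ((a implies b) implies a) and ((a implies b) implies b); the model is a countermodel.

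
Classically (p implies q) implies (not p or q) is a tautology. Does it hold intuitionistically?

No

This is the material-implication-as-disjunction principle, which is not intuitionistically valid.
A Kripke countermodel: worlds u0, u1; order generated by u0 <= u1; atoms true at each world — u0:{}; u1:{p,q}.
u0 does not force (p implies q) implies (not p or q): already at u0 itself, u0 forces p implies q but u0 does not force not p or q.
u0 does not force not p or q: neither disjunct is forced at u0.
u0 does not force not p since u1 is accessible from u0 and u1 forces p.
So the root u0 does not force the formula.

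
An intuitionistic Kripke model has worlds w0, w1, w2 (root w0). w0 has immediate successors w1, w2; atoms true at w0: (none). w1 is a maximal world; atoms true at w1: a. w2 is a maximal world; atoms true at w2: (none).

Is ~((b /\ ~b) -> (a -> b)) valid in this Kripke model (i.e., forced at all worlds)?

Not every world: w0 ||-/- ~((b /\ ~b) -> (a -> b)).
w0 ||-/- ~((b /\ ~b) -> (a -> b)) since w0 is accessible from w0 and w0 ||- (b /\ ~b) -> (a -> b).
w0 ||- (b /\ ~b) -> (a -> b) vacuously: no world accessible from w0 forces the antecedent b /\ ~b.

No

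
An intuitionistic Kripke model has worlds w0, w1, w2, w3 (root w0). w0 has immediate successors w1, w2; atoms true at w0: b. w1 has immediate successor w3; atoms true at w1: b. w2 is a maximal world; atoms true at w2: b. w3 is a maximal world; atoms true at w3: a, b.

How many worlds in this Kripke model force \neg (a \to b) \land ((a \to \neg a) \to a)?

w0: does not force it — w0 \nVdash \neg (a \to b) \land ((a \to \neg a) \to a) since w0 fails \neg (a \to b).
w1: does not force it — w1 \nVdash \neg (a \to b) \land ((a \to \neg a) \to a) since w1 fails \neg (a \to b).
w2: does not force it.
w3: does not force it.
Worlds forcing the formula: { }.

0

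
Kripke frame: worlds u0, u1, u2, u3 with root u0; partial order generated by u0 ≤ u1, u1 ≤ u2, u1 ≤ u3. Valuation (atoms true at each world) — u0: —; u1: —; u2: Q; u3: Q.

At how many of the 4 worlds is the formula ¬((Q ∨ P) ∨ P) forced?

u0: does not force it — u0 ⊮ ¬((Q ∨ P) ∨ P) since u2 is accessible from u0 and u2 ⊩ (Q ∨ P) ∨ P.
u1: does not force it.
u2: does not force it.
u3: does not force it.
Worlds forcing the formula: { }.

0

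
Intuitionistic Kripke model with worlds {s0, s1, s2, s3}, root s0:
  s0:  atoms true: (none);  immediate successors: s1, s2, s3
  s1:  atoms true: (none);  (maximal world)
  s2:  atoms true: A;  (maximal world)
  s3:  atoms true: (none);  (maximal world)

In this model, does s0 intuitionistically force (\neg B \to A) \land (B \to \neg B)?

No

s0 \nVdash (\neg B \to A) \land (B \to \neg B) since s0 fails \neg B \to A.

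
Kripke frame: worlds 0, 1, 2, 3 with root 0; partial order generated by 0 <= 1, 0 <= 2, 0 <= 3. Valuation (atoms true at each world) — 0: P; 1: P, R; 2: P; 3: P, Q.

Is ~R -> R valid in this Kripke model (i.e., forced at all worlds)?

Not every world: 0 ||-/- ~R -> R.
0 ||-/- ~R -> R: at the accessible world 2, 2 ||- ~R but 2 ||-/- R.
2 lacks atom R, so 2 ||-/- R.

No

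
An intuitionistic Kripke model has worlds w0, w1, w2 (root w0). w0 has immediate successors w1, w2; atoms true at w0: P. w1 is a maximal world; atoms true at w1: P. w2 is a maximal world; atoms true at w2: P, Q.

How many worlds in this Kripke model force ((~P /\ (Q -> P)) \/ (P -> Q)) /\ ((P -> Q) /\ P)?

1

w0: does not force it — w0 ||-/- ((~P /\ (Q -> P)) \/ (P -> Q)) /\ ((P -> Q) /\ P) since w0 fails (~P /\ (Q -> P)) \/ (P -> Q).
w1: does not force it — w1 ||-/- ((~P /\ (Q -> P)) \/ (P -> Q)) /\ ((P -> Q) /\ P) since w1 fails (~P /\ (Q -> P)) \/ (P -> Q).
w2: forces it.
Worlds forcing the formula: {w2}.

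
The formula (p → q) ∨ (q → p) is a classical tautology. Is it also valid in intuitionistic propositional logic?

This is the Gödel–Dummett linearity axiom, which is not intuitionistically valid.
A Kripke countermodel: worlds s0, s1, s2; order generated by s0 ≤ s1, s0 ≤ s2; atoms true at each world — s0:{}; s1:{p}; s2:{q}.
s0 ⊮ (p → q) ∨ (q → p): neither disjunct is forced at s0.
s0 ⊮ p → q: at the accessible world s1, s1 ⊩ p but s1 ⊮ q.
s1 lacks atom q, so s1 ⊮ q.
So the root s0 does not force the formula.

No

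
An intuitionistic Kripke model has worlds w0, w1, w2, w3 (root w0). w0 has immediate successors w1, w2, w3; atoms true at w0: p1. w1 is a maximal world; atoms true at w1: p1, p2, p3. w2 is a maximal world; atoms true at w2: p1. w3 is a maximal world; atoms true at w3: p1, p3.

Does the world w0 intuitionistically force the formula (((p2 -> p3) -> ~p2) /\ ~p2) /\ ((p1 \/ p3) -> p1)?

w0 ||-/- (((p2 -> p3) -> ~p2) /\ ~p2) /\ ((p1 \/ p3) -> p1) since w0 fails ((p2 -> p3) -> ~p2) /\ ~p2.

No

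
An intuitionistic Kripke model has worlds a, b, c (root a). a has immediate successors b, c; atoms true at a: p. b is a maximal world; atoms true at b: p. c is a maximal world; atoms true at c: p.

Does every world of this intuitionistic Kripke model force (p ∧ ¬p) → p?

a ⊩ (p ∧ ¬p) → p vacuously: no world accessible from a forces the antecedent p ∧ ¬p.
Since the root a forces (p ∧ ¬p) → p and forcing is persistent (monotone upward), every world forces it.

Yes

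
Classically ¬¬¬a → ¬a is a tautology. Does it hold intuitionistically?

Yes

This is triple-negation reduction, which is intuitionistically derivable.
Assume ¬¬¬a and suppose a. Then ¬¬a (double-negation introduction), contradicting ¬¬¬a. So ¬a.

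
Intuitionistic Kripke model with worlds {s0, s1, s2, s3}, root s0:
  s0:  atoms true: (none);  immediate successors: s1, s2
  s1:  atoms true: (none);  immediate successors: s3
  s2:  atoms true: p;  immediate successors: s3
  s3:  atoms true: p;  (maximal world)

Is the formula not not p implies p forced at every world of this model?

No

Not every world: s0 does not force not not p implies p.
s0 does not force not not p implies p: already at s0 itself, s0 forces not not p but s0 does not force p.
s0 lacks atom p, so s0 does not force p.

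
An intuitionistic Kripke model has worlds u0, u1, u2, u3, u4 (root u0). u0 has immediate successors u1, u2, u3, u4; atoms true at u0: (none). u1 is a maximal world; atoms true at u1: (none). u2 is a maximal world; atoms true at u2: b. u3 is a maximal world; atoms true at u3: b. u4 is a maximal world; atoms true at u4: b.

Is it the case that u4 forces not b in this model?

u4 does not force not b since u4 is accessible from u4 and u4 forces b.

No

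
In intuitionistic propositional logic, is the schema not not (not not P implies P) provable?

Yes

This is the double negation of double-negation elimination, which is intuitionistically derivable.
By Glivenko's theorem the double negation of any classical propositional tautology is intuitionistically provable; not not P implies P is classically a tautology.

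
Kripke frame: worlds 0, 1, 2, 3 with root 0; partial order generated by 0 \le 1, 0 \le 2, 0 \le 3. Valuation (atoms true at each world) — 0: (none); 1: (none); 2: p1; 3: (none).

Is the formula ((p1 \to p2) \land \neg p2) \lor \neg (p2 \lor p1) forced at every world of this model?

Not every world: 0 \nVdash ((p1 \to p2) \land \neg p2) \lor \neg (p2 \lor p1).
0 \nVdash ((p1 \to p2) \land \neg p2) \lor \neg (p2 \lor p1): neither disjunct is forced at 0.
0 \nVdash (p1 \to p2) \land \neg p2 since 0 fails p1 \to p2.

No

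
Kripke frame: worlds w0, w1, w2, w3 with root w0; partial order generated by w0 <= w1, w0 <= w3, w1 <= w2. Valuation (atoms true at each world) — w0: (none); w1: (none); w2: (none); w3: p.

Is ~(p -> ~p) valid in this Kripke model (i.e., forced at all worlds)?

Not every world: w0 ||-/- ~(p -> ~p).
w0 ||-/- ~(p -> ~p) since w1 is accessible from w0 and w1 ||- p -> ~p.
w1 ||- p -> ~p vacuously: no world accessible from w1 forces the antecedent p.

No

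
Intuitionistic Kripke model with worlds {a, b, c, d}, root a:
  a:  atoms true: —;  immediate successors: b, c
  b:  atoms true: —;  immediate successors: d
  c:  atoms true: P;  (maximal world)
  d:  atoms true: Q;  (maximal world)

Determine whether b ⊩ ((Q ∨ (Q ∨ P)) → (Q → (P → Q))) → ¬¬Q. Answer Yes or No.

b ⊩ ((Q ∨ (Q ∨ P)) → (Q → (P → Q))) → ¬¬Q: every world accessible from b that forces (Q ∨ (Q ∨ P)) → (Q → (P → Q)) (namely b, d) also forces ¬¬Q.

Yes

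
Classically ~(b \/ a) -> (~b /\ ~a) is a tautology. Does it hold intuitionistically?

This is a constructively valid De Morgan direction (negated disjunction to conjunction of negations), which is intuitionistically derivable.
From ~(b \/ a): if b held then b \/ a would, contradiction — so ~b; similarly ~a.

Yes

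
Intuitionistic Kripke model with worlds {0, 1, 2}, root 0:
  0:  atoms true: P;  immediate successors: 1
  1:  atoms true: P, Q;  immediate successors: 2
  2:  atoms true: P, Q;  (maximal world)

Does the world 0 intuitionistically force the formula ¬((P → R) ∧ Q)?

0 ⊩ ¬((P → R) ∧ Q): no world accessible from 0 forces (P → R) ∧ Q.

Yes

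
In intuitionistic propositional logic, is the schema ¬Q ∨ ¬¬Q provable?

This is the weak law of excluded middle, which is not intuitionistically valid.
A Kripke countermodel: worlds s0, s1, s2; order generated by s0 ≤ s1, s0 ≤ s2; atoms true at each world — s0:{}; s1:{Q}; s2:{}.
s0 ⊮ ¬Q ∨ ¬¬Q: neither disjunct is forced at s0.
s0 ⊮ ¬Q since s1 is accessible from s0 and s1 ⊩ Q.
So the root s0 does not force the formula.

No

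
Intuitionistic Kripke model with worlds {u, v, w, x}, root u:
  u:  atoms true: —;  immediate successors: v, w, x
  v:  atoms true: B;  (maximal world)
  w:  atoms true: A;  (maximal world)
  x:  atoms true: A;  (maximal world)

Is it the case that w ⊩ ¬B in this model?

w ⊩ ¬B: no world accessible from w forces B.

Yes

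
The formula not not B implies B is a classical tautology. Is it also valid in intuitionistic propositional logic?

No

This is double-negation elimination, which is not intuitionistically valid.
A Kripke countermodel: worlds 0, 1; order generated by 0 <= 1; atoms true at each world — 0:{}; 1:{B}.
0 does not force not not B implies B: already at 0 itself, 0 forces not not B but 0 does not force B.
0 lacks atom B, so 0 does not force B.
So the root 0 does not force the formula.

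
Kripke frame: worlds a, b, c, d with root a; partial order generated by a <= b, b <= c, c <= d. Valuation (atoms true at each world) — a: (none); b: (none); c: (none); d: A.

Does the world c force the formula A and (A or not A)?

c does not force A and (A or not A) since c fails A.

No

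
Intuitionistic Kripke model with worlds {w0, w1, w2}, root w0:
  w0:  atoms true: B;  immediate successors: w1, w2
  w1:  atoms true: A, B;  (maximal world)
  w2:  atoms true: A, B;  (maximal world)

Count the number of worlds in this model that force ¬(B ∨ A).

w0: does not force it — w0 ⊮ ¬(B ∨ A) since w0 is accessible from w0 and w0 ⊩ B ∨ A.
w1: does not force it — w1 ⊮ ¬(B ∨ A) since w1 is accessible from w1 and w1 ⊩ B ∨ A.
w2: does not force it.
Worlds forcing the formula: { }.

0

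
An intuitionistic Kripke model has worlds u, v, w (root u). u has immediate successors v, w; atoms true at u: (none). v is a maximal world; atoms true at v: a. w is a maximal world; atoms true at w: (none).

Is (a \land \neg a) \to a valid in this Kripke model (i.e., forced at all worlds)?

u \Vdash (a \land \neg a) \to a vacuously: no world accessible from u forces the antecedent a \land \neg a.
Since the root u forces (a \land \neg a) \to a and forcing is persistent (monotone upward), every world forces it.

Yes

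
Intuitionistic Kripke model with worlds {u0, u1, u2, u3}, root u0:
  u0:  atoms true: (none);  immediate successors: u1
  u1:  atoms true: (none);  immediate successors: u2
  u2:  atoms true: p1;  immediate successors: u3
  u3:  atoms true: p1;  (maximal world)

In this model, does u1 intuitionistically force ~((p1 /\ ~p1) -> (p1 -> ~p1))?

No

u1 ||-/- ~((p1 /\ ~p1) -> (p1 -> ~p1)) since u1 is accessible from u1 and u1 ||- (p1 /\ ~p1) -> (p1 -> ~p1).
u1 ||- (p1 /\ ~p1) -> (p1 -> ~p1) vacuously: no world accessible from u1 forces the antecedent p1 /\ ~p1.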